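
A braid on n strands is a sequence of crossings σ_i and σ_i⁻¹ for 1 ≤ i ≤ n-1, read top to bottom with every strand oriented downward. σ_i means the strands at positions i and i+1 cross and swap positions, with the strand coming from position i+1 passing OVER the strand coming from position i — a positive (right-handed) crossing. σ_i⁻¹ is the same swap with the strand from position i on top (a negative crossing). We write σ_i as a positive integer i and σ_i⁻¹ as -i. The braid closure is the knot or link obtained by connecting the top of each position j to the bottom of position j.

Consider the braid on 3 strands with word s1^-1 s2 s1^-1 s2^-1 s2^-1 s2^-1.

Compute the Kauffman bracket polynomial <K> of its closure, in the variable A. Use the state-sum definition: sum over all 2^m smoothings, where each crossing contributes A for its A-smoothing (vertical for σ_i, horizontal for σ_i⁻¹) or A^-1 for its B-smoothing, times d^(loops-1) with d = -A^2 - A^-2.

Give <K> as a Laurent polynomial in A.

Braid: s1^-1 s2 s1^-1 s2^-1 s2^-1 s2^-1 on 3 strands, 6 crossings.
Writhe w = (#positive) - (#negative) = 1 - 5 = -4.
Enumerate smoothing states for the bracket polynomial. There are 2^6 = 64 states.
Each crossing splits two ways (0=vertical, 1=horizontal). The state's weight is A^(#A-smoothings - #B-smoothings) * d^(loops - 1).
Tabulate the states by total A-exponent and number of loops L (A-exp: L × count):
  A^6: L=4 ×1
  A^4: L=3 ×6
  A^2: L=2 ×12, L=4 ×3
  A^0: L=1 ×9, L=3 ×10, L=5 ×1
  A^-2: L=2 ×12, L=4 ×3
  A^-4: L=1 ×2, L=3 ×4
  A^-6: L=2 ×1
Each group contributes A^e * Σ count * d^(L-1):
Powers of d = -A^2 - A^-2: d^2 = A^4 + 2 + A^-4; d^3 = -A^6 - 3*A^2 - 3*A^-2 - A^-6; d^4 = A^8 + 4*A^4 + 6 + 4*A^-4 + A^-8.
  A^6 * (d^3) = -A^12 - 3*A^8 - 3*A^4 - 1
  A^4 * (6*d^2) = 6*A^8 + 12*A^4 + 6
  A^2 * (12*d + 3*d^3) = -3*A^8 - 21*A^4 - 21 - 3*A^-4
  A^0 * (9 + 10*d^2 + d^4) = A^8 + 14*A^4 + 35 + 14*A^-4 + A^-8
  A^-2 * (12*d + 3*d^3) = -3*A^4 - 21 - 21*A^-4 - 3*A^-8
  A^-4 * (2 + 4*d^2) = 4 + 10*A^-4 + 4*A^-8
  A^-6 * (d) = -A^-4 - A^-8
Summing the groups: <K> = -A^12 + A^8 - A^4 + 2 - A^-4 + A^-8

Answer: -A^12 + A^8 - A^4 + 2 - A^-4 + A^-8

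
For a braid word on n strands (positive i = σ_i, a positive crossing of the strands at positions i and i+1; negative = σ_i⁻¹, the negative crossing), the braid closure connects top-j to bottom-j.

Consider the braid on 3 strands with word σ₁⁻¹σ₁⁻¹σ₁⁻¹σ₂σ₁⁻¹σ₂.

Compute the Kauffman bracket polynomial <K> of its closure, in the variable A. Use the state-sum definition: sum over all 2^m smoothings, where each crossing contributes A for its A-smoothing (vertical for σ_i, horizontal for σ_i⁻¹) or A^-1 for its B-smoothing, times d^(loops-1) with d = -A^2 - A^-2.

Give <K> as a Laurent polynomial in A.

Braid: s1^-1 s1^-1 s1^-1 s2 s1^-1 s2 on 3 strands, 6 crossings.
Writhe w = (#positive) - (#negative) = 2 - 4 = -2.
Enumerate smoothing states for the bracket polynomial. There are 2^6 = 64 states.
Smooth each crossing (0=||, 1=⌣⌢); contribution A^(Σ sign_k(1-2s_k)) * d^(L-1).
Tabulate the states by total A-exponent and number of loops L (A-exp: L × count):
  A^6: L=5 ×1
  A^4: L=4 ×6
  A^2: L=3 ×15
  A^0: L=2 ×19, L=4 ×1
  A^-2: L=1 ×11, L=3 ×4
  A^-4: L=2 ×6
  A^-6: L=3 ×1
Each group contributes A^e * Σ count * d^(L-1):
Powers of d = -A^2 - A^-2: d^2 = A^4 + 2 + A^-4; d^3 = -A^6 - 3*A^2 - 3*A^-2 - A^-6; d^4 = A^8 + 4*A^4 + 6 + 4*A^-4 + A^-8.
  A^6 * (d^4) = A^14 + 4*A^10 + 6*A^6 + 4*A^2 + A^-2
  A^4 * (6*d^3) = -6*A^10 - 18*A^6 - 18*A^2 - 6*A^-2
  A^2 * (15*d^2) = 15*A^6 + 30*A^2 + 15*A^-2
  A^0 * (19*d + d^3) = -A^6 - 22*A^2 - 22*A^-2 - A^-6
  A^-2 * (11 + 4*d^2) = 4*A^2 + 19*A^-2 + 4*A^-6
  A^-4 * (6*d) = -6*A^-2 - 6*A^-6
  A^-6 * (d^2) = A^-2 + 2*A^-6 + A^-10
Summing the groups: <K> = A^14 - 2*A^10 + 2*A^6 - 2*A^2 + 2*A^-2 - A^-6 + A^-10

Answer: A^14 - 2*A^10 + 2*A^6 - 2*A^2 + 2*A^-2 - A^-6 + A^-10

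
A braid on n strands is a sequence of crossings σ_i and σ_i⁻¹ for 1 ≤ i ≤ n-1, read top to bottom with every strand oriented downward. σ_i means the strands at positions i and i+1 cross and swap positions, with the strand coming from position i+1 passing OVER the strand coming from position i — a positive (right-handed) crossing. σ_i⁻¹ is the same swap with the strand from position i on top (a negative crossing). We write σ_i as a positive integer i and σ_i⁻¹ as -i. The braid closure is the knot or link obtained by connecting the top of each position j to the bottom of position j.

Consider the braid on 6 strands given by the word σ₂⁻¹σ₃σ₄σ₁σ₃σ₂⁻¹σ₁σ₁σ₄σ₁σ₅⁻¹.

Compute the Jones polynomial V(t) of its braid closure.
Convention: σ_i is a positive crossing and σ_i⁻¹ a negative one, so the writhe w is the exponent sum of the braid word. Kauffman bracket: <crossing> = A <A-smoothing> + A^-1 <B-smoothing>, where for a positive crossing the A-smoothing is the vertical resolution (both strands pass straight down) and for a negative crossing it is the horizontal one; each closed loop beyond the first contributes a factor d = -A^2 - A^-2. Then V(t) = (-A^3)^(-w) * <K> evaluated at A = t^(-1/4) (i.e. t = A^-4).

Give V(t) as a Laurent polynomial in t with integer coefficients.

The presented braid s2^-1 s3 s4 s1 s3 s2^-1 s1 s1 s4 s1 s5^-1 on 6 strands reduces by inverse Markov moves (closure unchanged at each step):
  Destabilize: the word has the form β·s5^-1 where s5^-1 occurs only as the final letter (β ∈ B_5); drop it and the last strand → 5 strands.
Reduced to β = s2^-1 s3 s4 s1 s3 s2^-1 s1 s1 s4 s1 on 5 strands, 10 crossings.
Compute on β:
Braid: s2^-1 s3 s4 s1 s3 s2^-1 s1 s1 s4 s1 on 5 strands, 10 crossings.
Writhe w = (#positive) - (#negative) = 8 - 2 = 6.
State-sum expansion of <K>. There are 2^10 = 1024 states.
For each crossing: s=0 is the vertical smoothing, s=1 horizontal. Crossing k contributes A^(sign_k * (1 - 2*s_k)); loop factor d = -A^2 - A^-2.
Tabulate the states by total A-exponent and number of loops L (A-exp: L × count):
  A^10: L=5 ×1
  A^8: L=4 ×10
  A^6: L=3 ×39, L=5 ×6
  A^4: L=2 ×68, L=4 ×51, L=6 ×1
  A^2: L=1 ×44, L=3 ×139, L=5 ×27
  A^0: L=2 ×126, L=4 ×118, L=6 ×8
  A^-2: L=1 ×11, L=3 ×140, L=5 ×58, L=7 ×1
  A^-4: L=2 ×19, L=4 ×85, L=6 ×16
  A^-6: L=3 ×15, L=5 ×28, L=7 ×2
  A^-8: L=4 ×6, L=6 ×4
  A^-10: L=5 ×1
Each group contributes A^e * Σ count * d^(L-1):
Powers of d = -A^2 - A^-2: d^2 = A^4 + 2 + A^-4; d^3 = -A^6 - 3*A^2 - 3*A^-2 - A^-6; d^4 = A^8 + 4*A^4 + 6 + 4*A^-4 + A^-8; d^5 = -A^10 - 5*A^6 - 10*A^2 - 10*A^-2 - 5*A^-6 - A^-10; d^6 = A^12 + 6*A^8 + 15*A^4 + 20 + 15*A^-4 + 6*A^-8 + A^-12.
  A^10 * (d^4) = A^18 + 4*A^14 + 6*A^10 + 4*A^6 + A^2
  A^8 * (10*d^3) = -10*A^14 - 30*A^10 - 30*A^6 - 10*A^2
  A^6 * (39*d^2 + 6*d^4) = 6*A^14 + 63*A^10 + 114*A^6 + 63*A^2 + 6*A^-2
  A^4 * (68*d + 51*d^3 + d^5) = -A^14 - 56*A^10 - 231*A^6 - 231*A^2 - 56*A^-2 - A^-6
  A^2 * (44 + 139*d^2 + 27*d^4) = 27*A^10 + 247*A^6 + 484*A^2 + 247*A^-2 + 27*A^-6
  A^0 * (126*d + 118*d^3 + 8*d^5) = -8*A^10 - 158*A^6 - 560*A^2 - 560*A^-2 - 158*A^-6 - 8*A^-10
  A^-2 * (11 + 140*d^2 + 58*d^4 + d^6) = A^10 + 64*A^6 + 387*A^2 + 659*A^-2 + 387*A^-6 + 64*A^-10 + A^-14
  A^-4 * (19*d + 85*d^3 + 16*d^5) = -16*A^6 - 165*A^2 - 434*A^-2 - 434*A^-6 - 165*A^-10 - 16*A^-14
  A^-6 * (15*d^2 + 28*d^4 + 2*d^6) = 2*A^6 + 40*A^2 + 157*A^-2 + 238*A^-6 + 157*A^-10 + 40*A^-14 + 2*A^-18
  A^-8 * (6*d^3 + 4*d^5) = -4*A^2 - 26*A^-2 - 58*A^-6 - 58*A^-10 - 26*A^-14 - 4*A^-18
  A^-10 * (d^4) = A^-2 + 4*A^-6 + 6*A^-10 + 4*A^-14 + A^-18
Summing the groups: <K> = A^18 - A^14 + 3*A^10 - 4*A^6 + 5*A^2 - 6*A^-2 + 5*A^-6 - 4*A^-10 + 3*A^-14 - A^-18
Normalise by the writhe: (-A^3)^(-w) = (-A^3)^(-6) = A^-18, so f(A) = A^-18 * <K> = 1 - A^-4 + 3*A^-8 - 4*A^-12 + 5*A^-16 - 6*A^-20 + 5*A^-24 - 4*A^-28 + 3*A^-32 - A^-36.
Substitute A = t^(-1/4), i.e. A^e → t^(-e/4): V(t) = -t^9 + 3*t^8 - 4*t^7 + 5*t^6 - 6*t^5 + 5*t^4 - 4*t^3 + 3*t^2 - t + 1

Answer: -t^9 + 3*t^8 - 4*t^7 + 5*t^6 - 6*t^5 + 5*t^4 - 4*t^3 + 3*t^2 - t + 1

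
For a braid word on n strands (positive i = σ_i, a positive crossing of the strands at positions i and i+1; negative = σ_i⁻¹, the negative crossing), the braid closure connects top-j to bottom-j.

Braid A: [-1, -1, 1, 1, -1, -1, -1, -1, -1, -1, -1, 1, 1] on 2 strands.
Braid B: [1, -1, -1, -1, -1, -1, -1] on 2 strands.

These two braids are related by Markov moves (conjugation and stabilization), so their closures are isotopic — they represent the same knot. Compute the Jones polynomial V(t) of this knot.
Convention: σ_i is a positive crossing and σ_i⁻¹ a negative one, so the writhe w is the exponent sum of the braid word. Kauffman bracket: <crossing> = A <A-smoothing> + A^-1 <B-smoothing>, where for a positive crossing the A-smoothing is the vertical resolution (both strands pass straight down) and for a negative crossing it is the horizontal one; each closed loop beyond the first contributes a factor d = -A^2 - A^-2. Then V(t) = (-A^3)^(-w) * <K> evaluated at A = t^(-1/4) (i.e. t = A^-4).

t^-2 + t^-4 - t^-5 + t^-6 - t^-7

Derivation:
Markov-equivalent braids have isotopic closures, hence identical knot invariants. Strip the Markov moves from each word to reach a common short braid β, then compute V(t) once on β.
Braid A: s1^-1 s1^-1 s1 s1 s1^-1 s1^-1 s1^-1 s1^-1 s1^-1 s1^-1 s1^-1 s1 s1 on 2 strands reduces by inverse Markov moves (closure unchanged at each step):
  Deconjugate: the word is γ·β·γ⁻¹ with γ = s1^-1 s1^-1 (prefix) and γ⁻¹ = s1 s1 (suffix); strip both.
  Deconjugate: the word is γ·β·γ⁻¹ with γ = s1 s1 (prefix) and γ⁻¹ = s1^-1 s1^-1 (suffix); strip both.
Reduced to β = s1^-1 s1^-1 s1^-1 s1^-1 s1^-1 on 2 strands, 5 crossings.
Braid B: s1 s1^-1 s1^-1 s1^-1 s1^-1 s1^-1 s1^-1 on 2 strands reduces by inverse Markov moves (closure unchanged at each step):
  Deconjugate: the word is γ·β·γ⁻¹ with γ = s1 (prefix) and γ⁻¹ = s1^-1 (suffix); strip both.
Reduced to β = s1^-1 s1^-1 s1^-1 s1^-1 s1^-1 on 2 strands, 5 crossings.
Both give the same β = s1^-1 s1^-1 s1^-1 s1^-1 s1^-1 on 2 strands, so one state sum suffices:
Braid: s1^-1 s1^-1 s1^-1 s1^-1 s1^-1 on 2 strands, 5 crossings.
Writhe w = (#positive) - (#negative) = 0 - 5 = -5.
Computing the Kauffman bracket via state sum. There are 2^5 = 32 states.
Each crossing splits two ways (0=vertical, 1=horizontal). The state's weight is A^(#A-smoothings - #B-smoothings) * d^(loops - 1).
  state 00000: A-exp=-5, loops=2, term = A^-5 * d^1
  state 00001: A-exp=-3, loops=1, term = A^-3 * d^0
  state 00010: A-exp=-3, loops=1, term = A^-3 * d^0
  state 00011: A-exp=-1, loops=2, term = A^-1 * d^1
  state 00100: A-exp=-3, loops=1, term = A^-3 * d^0
  state 00101: A-exp=-1, loops=2, term = A^-1 * d^1
  state 00110: A-exp=-1, loops=2, term = A^-1 * d^1
  state 00111: A-exp=+1, loops=3, term = A^1 * d^2
  state 01000: A-exp=-3, loops=1, term = A^-3 * d^0
  state 01001: A-exp=-1, loops=2, term = A^-1 * d^1
  state 01010: A-exp=-1, loops=2, term = A^-1 * d^1
  state 01011: A-exp=+1, loops=3, term = A^1 * d^2
  state 01100: A-exp=-1, loops=2, term = A^-1 * d^1
  state 01101: A-exp=+1, loops=3, term = A^1 * d^2
  state 01110: A-exp=+1, loops=3, term = A^1 * d^2
  state 01111: A-exp=+3, loops=4, term = A^3 * d^3
  state 10000: A-exp=-3, loops=1, term = A^-3 * d^0
  state 10001: A-exp=-1, loops=2, term = A^-1 * d^1
  state 10010: A-exp=-1, loops=2, term = A^-1 * d^1
  state 10011: A-exp=+1, loops=3, term = A^1 * d^2
  state 10100: A-exp=-1, loops=2, term = A^-1 * d^1
  state 10101: A-exp=+1, loops=3, term = A^1 * d^2
  state 10110: A-exp=+1, loops=3, term = A^1 * d^2
  state 10111: A-exp=+3, loops=4, term = A^3 * d^3
  state 11000: A-exp=-1, loops=2, term = A^-1 * d^1
  state 11001: A-exp=+1, loops=3, term = A^1 * d^2
  state 11010: A-exp=+1, loops=3, term = A^1 * d^2
  state 11011: A-exp=+3, loops=4, term = A^3 * d^3
  state 11100: A-exp=+1, loops=3, term = A^1 * d^2
  state 11101: A-exp=+3, loops=4, term = A^3 * d^3
  state 11110: A-exp=+3, loops=4, term = A^3 * d^3
  state 11111: A-exp=+5, loops=5, term = A^5 * d^4
Collect the terms by A-exponent (count of states per loop number):
Powers of d = -A^2 - A^-2: d^2 = A^4 + 2 + A^-4; d^3 = -A^6 - 3*A^2 - 3*A^-2 - A^-6; d^4 = A^8 + 4*A^4 + 6 + 4*A^-4 + A^-8.
  A^5 * (d^4) = A^13 + 4*A^9 + 6*A^5 + 4*A + A^-3
  A^3 * (5*d^3) = -5*A^9 - 15*A^5 - 15*A - 5*A^-3
  A^1 * (10*d^2) = 10*A^5 + 20*A + 10*A^-3
  A^-1 * (10*d) = -10*A - 10*A^-3
  A^-3 * (5) = 5*A^-3
  A^-5 * (d) = -A^-3 - A^-7
Summing the groups: <K> = A^13 - A^9 + A^5 - A - A^-7
Normalise by the writhe: (-A^3)^(-w) = (-A^3)^(5) = -A^15, so f(A) = -A^15 * <K> = -A^28 + A^24 - A^20 + A^16 + A^8.
Substitute A = t^(-1/4), i.e. A^e → t^(-e/4): V(t) = t^-2 + t^-4 - t^-5 + t^-6 - t^-7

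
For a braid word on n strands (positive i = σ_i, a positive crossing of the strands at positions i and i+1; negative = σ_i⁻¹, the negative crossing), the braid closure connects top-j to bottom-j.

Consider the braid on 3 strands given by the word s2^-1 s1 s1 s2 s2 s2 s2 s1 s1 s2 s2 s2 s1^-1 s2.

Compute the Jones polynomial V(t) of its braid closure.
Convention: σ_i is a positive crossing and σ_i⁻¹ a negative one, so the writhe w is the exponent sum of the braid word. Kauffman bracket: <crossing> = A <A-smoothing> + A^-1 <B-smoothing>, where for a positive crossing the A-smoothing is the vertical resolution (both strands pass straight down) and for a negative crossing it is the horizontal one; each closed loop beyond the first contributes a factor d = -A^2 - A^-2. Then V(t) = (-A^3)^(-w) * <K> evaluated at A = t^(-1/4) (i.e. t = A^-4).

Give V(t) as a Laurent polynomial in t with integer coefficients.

The presented braid s2^-1 s1 s1 s2 s2 s2 s2 s1 s1 s2 s2 s2 s1^-1 s2 on 3 strands reduces by inverse Markov moves (closure unchanged at each step):
  Deconjugate: the word is γ·β·γ⁻¹ with γ = s2^-1 s1 (prefix) and γ⁻¹ = s1^-1 s2 (suffix); strip both.
Reduced to β = s1 s2 s2 s2 s2 s1 s1 s2 s2 s2 on 3 strands, 10 crossings.
Compute on β:
Braid: s1 s2 s2 s2 s2 s1 s1 s2 s2 s2 on 3 strands, 10 crossings.
Writhe w = (#positive) - (#negative) = 10 - 0 = 10.
Computing the Kauffman bracket via state sum. There are 2^10 = 1024 states.
Smooth each crossing (0=||, 1=⌣⌢); contribution A^(Σ sign_k(1-2s_k)) * d^(L-1).
Tabulate the states by total A-exponent and number of loops L (A-exp: L × count):
  A^10: L=3 ×1
  A^8: L=2 ×10
  A^6: L=1 ×21, L=3 ×24
  A^4: L=2 ×84, L=4 ×36
  A^2: L=1 ×24, L=3 ×151, L=5 ×35
  A^0: L=2 ×72, L=4 ×159, L=6 ×21
  A^-2: L=3 ×98, L=5 ×105, L=7 ×7
  A^-4: L=4 ×76, L=6 ×43, L=8 ×1
  A^-6: L=5 ×35, L=7 ×10
  A^-8: L=6 ×9, L=8 ×1
  A^-10: L=7 ×1
Each group contributes A^e * Σ count * d^(L-1):
Powers of d = -A^2 - A^-2: d^2 = A^4 + 2 + A^-4; d^3 = -A^6 - 3*A^2 - 3*A^-2 - A^-6; d^4 = A^8 + 4*A^4 + 6 + 4*A^-4 + A^-8; d^5 = -A^10 - 5*A^6 - 10*A^2 - 10*A^-2 - 5*A^-6 - A^-10; d^6 = A^12 + 6*A^8 + 15*A^4 + 20 + 15*A^-4 + 6*A^-8 + A^-12; d^7 = -A^14 - 7*A^10 - 21*A^6 - 35*A^2 - 35*A^-2 - 21*A^-6 - 7*A^-10 - A^-14.
  A^10 * (d^2) = A^14 + 2*A^10 + A^6
  A^8 * (10*d) = -10*A^10 - 10*A^6
  A^6 * (21 + 24*d^2) = 24*A^10 + 69*A^6 + 24*A^2
  A^4 * (84*d + 36*d^3) = -36*A^10 - 192*A^6 - 192*A^2 - 36*A^-2
  A^2 * (24 + 151*d^2 + 35*d^4) = 35*A^10 + 291*A^6 + 536*A^2 + 291*A^-2 + 35*A^-6
  A^0 * (72*d + 159*d^3 + 21*d^5) = -21*A^10 - 264*A^6 - 759*A^2 - 759*A^-2 - 264*A^-6 - 21*A^-10
  A^-2 * (98*d^2 + 105*d^4 + 7*d^6) = 7*A^10 + 147*A^6 + 623*A^2 + 966*A^-2 + 623*A^-6 + 147*A^-10 + 7*A^-14
  A^-4 * (76*d^3 + 43*d^5 + d^7) = -A^10 - 50*A^6 - 312*A^2 - 693*A^-2 - 693*A^-6 - 312*A^-10 - 50*A^-14 - A^-18
  A^-6 * (35*d^4 + 10*d^6) = 10*A^6 + 95*A^2 + 290*A^-2 + 410*A^-6 + 290*A^-10 + 95*A^-14 + 10*A^-18
  A^-8 * (9*d^5 + d^7) = -A^6 - 16*A^2 - 66*A^-2 - 125*A^-6 - 125*A^-10 - 66*A^-14 - 16*A^-18 - A^-22
  A^-10 * (d^6) = A^2 + 6*A^-2 + 15*A^-6 + 20*A^-10 + 15*A^-14 + 6*A^-18 + A^-22
Summing the groups: <K> = A^14 + A^6 - A^-2 + A^-6 - A^-10 + A^-14 - A^-18
Normalise by the writhe: (-A^3)^(-w) = (-A^3)^(-10) = A^-30, so f(A) = A^-30 * <K> = A^-16 + A^-24 - A^-32 + A^-36 - A^-40 + A^-44 - A^-48.
Substitute A = t^(-1/4), i.e. A^e → t^(-e/4): V(t) = -t^12 + t^11 - t^10 + t^9 - t^8 + t^6 + t^4

Answer: -t^12 + t^11 - t^10 + t^9 - t^8 + t^6 + t^4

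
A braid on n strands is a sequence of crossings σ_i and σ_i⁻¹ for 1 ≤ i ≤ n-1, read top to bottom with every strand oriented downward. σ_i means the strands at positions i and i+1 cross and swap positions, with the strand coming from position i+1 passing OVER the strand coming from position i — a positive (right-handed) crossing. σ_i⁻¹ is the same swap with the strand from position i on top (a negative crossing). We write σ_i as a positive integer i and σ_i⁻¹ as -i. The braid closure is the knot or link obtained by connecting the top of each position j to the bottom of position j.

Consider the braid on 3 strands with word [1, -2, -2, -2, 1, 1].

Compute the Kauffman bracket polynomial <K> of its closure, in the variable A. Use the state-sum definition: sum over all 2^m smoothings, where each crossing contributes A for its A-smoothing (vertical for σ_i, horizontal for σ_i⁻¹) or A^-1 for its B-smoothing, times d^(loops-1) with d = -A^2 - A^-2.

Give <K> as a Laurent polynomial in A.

Braid: s1 s2^-1 s2^-1 s2^-1 s1 s1 on 3 strands, 6 crossings.
Writhe w = (#positive) - (#negative) = 3 - 3 = 0.
Enumerate smoothing states for the bracket polynomial. There are 2^6 = 64 states.
Smooth each crossing (0=||, 1=⌣⌢); contribution A^(Σ sign_k(1-2s_k)) * d^(L-1).
Tabulate the states by total A-exponent and number of loops L (A-exp: L × count):
  A^6: L=4 ×1
  A^4: L=3 ×6
  A^2: L=2 ×12, L=4 ×3
  A^0: L=1 ×9, L=3 ×10, L=5 ×1
  A^-2: L=2 ×12, L=4 ×3
  A^-4: L=3 ×6
  A^-6: L=4 ×1
Each group contributes A^e * Σ count * d^(L-1):
Powers of d = -A^2 - A^-2: d^2 = A^4 + 2 + A^-4; d^3 = -A^6 - 3*A^2 - 3*A^-2 - A^-6; d^4 = A^8 + 4*A^4 + 6 + 4*A^-4 + A^-8.
  A^6 * (d^3) = -A^12 - 3*A^8 - 3*A^4 - 1
  A^4 * (6*d^2) = 6*A^8 + 12*A^4 + 6
  A^2 * (12*d + 3*d^3) = -3*A^8 - 21*A^4 - 21 - 3*A^-4
  A^0 * (9 + 10*d^2 + d^4) = A^8 + 14*A^4 + 35 + 14*A^-4 + A^-8
  A^-2 * (12*d + 3*d^3) = -3*A^4 - 21 - 21*A^-4 - 3*A^-8
  A^-4 * (6*d^2) = 6 + 12*A^-4 + 6*A^-8
  A^-6 * (d^3) = -1 - 3*A^-4 - 3*A^-8 - A^-12
Summing the groups: <K> = -A^12 + A^8 - A^4 + 3 - A^-4 + A^-8 - A^-12

Answer: -A^12 + A^8 - A^4 + 3 - A^-4 + A^-8 - A^-12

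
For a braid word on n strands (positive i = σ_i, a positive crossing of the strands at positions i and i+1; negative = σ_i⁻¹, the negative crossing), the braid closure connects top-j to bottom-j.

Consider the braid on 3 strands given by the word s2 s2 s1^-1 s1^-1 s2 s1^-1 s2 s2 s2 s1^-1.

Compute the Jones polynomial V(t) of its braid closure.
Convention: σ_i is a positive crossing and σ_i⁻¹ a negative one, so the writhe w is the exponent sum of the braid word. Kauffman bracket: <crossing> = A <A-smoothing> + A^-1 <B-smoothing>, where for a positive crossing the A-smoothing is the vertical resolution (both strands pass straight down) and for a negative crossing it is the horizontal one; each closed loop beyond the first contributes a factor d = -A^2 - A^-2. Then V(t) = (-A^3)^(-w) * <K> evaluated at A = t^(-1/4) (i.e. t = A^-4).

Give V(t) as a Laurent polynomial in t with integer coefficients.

Braid: s2 s2 s1^-1 s1^-1 s2 s1^-1 s2 s2 s2 s1^-1 on 3 strands, 10 crossings.
Writhe w = (#positive) - (#negative) = 6 - 4 = 2.
Computing the Kauffman bracket via state sum. There are 2^10 = 1024 states.
For each crossing: s=0 is the vertical smoothing, s=1 horizontal. Crossing k contributes A^(sign_k * (1 - 2*s_k)); loop factor d = -A^2 - A^-2.
Tabulate the states by total A-exponent and number of loops L (A-exp: L × count):
  A^10: L=5 ×1
  A^8: L=4 ×10
  A^6: L=3 ×41, L=5 ×4
  A^4: L=2 ×81, L=4 ×38, L=6 ×1
  A^2: L=1 ×71, L=3 ×117, L=5 ×22
  A^0: L=2 ×154, L=4 ×91, L=6 ×7
  A^-2: L=3 ×168, L=5 ×41, L=7 ×1
  A^-4: L=4 ×110, L=6 ×10
  A^-6: L=5 ×44, L=7 ×1
  A^-8: L=6 ×10
  A^-10: L=7 ×1
Each group contributes A^e * Σ count * d^(L-1):
Powers of d = -A^2 - A^-2: d^2 = A^4 + 2 + A^-4; d^3 = -A^6 - 3*A^2 - 3*A^-2 - A^-6; d^4 = A^8 + 4*A^4 + 6 + 4*A^-4 + A^-8; d^5 = -A^10 - 5*A^6 - 10*A^2 - 10*A^-2 - 5*A^-6 - A^-10; d^6 = A^12 + 6*A^8 + 15*A^4 + 20 + 15*A^-4 + 6*A^-8 + A^-12.
  A^10 * (d^4) = A^18 + 4*A^14 + 6*A^10 + 4*A^6 + A^2
  A^8 * (10*d^3) = -10*A^14 - 30*A^10 - 30*A^6 - 10*A^2
  A^6 * (41*d^2 + 4*d^4) = 4*A^14 + 57*A^10 + 106*A^6 + 57*A^2 + 4*A^-2
  A^4 * (81*d + 38*d^3 + d^5) = -A^14 - 43*A^10 - 205*A^6 - 205*A^2 - 43*A^-2 - A^-6
  A^2 * (71 + 117*d^2 + 22*d^4) = 22*A^10 + 205*A^6 + 437*A^2 + 205*A^-2 + 22*A^-6
  A^0 * (154*d + 91*d^3 + 7*d^5) = -7*A^10 - 126*A^6 - 497*A^2 - 497*A^-2 - 126*A^-6 - 7*A^-10
  A^-2 * (168*d^2 + 41*d^4 + d^6) = A^10 + 47*A^6 + 347*A^2 + 602*A^-2 + 347*A^-6 + 47*A^-10 + A^-14
  A^-4 * (110*d^3 + 10*d^5) = -10*A^6 - 160*A^2 - 430*A^-2 - 430*A^-6 - 160*A^-10 - 10*A^-14
  A^-6 * (44*d^4 + d^6) = A^6 + 50*A^2 + 191*A^-2 + 284*A^-6 + 191*A^-10 + 50*A^-14 + A^-18
  A^-8 * (10*d^5) = -10*A^2 - 50*A^-2 - 100*A^-6 - 100*A^-10 - 50*A^-14 - 10*A^-18
  A^-10 * (d^6) = A^2 + 6*A^-2 + 15*A^-6 + 20*A^-10 + 15*A^-14 + 6*A^-18 + A^-22
Summing the groups: <K> = A^18 - 3*A^14 + 6*A^10 - 8*A^6 + 11*A^2 - 12*A^-2 + 11*A^-6 - 9*A^-10 + 6*A^-14 - 3*A^-18 + A^-22
Normalise by the writhe: (-A^3)^(-w) = (-A^3)^(-2) = A^-6, so f(A) = A^-6 * <K> = A^12 - 3*A^8 + 6*A^4 - 8 + 11*A^-4 - 12*A^-8 + 11*A^-12 - 9*A^-16 + 6*A^-20 - 3*A^-24 + A^-28.
Substitute A = t^(-1/4), i.e. A^e → t^(-e/4): V(t) = t^7 - 3*t^6 + 6*t^5 - 9*t^4 + 11*t^3 - 12*t^2 + 11*t - 8 + 6*t^-1 - 3*t^-2 + t^-3

Answer: t^7 - 3*t^6 + 6*t^5 - 9*t^4 + 11*t^3 - 12*t^2 + 11*t - 8 + 6*t^-1 - 3*t^-2 + t^-3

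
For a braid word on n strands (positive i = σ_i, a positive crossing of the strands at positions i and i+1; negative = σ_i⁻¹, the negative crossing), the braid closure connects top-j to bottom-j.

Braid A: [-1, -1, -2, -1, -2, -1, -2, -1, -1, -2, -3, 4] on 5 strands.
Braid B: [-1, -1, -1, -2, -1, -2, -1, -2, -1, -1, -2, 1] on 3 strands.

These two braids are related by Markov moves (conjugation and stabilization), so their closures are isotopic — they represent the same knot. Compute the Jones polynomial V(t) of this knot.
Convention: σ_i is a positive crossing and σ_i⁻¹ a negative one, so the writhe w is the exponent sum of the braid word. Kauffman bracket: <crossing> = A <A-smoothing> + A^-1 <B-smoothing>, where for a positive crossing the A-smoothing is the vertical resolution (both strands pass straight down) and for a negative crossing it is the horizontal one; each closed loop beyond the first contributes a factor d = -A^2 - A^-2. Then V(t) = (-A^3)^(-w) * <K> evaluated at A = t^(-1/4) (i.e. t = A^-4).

Markov-equivalent braids have isotopic closures, hence identical knot invariants. Strip the Markov moves from each word to reach a common short braid β, then compute V(t) once on β.
Braid A: s1^-1 s1^-1 s2^-1 s1^-1 s2^-1 s1^-1 s2^-1 s1^-1 s1^-1 s2^-1 s3^-1 s4 on 5 strands reduces by inverse Markov moves (closure unchanged at each step):
  Destabilize: the word has the form β·s4 where s4 occurs only as the final letter (β ∈ B_4); drop it and the last strand → 4 strands.
  Destabilize: the word has the form β·s3^-1 where s3^-1 occurs only as the final letter (β ∈ B_3); drop it and the last strand → 3 strands.
Reduced to β = s1^-1 s1^-1 s2^-1 s1^-1 s2^-1 s1^-1 s2^-1 s1^-1 s1^-1 s2^-1 on 3 strands, 10 crossings.
Braid B: s1^-1 s1^-1 s1^-1 s2^-1 s1^-1 s2^-1 s1^-1 s2^-1 s1^-1 s1^-1 s2^-1 s1 on 3 strands reduces by inverse Markov moves (closure unchanged at each step):
  Deconjugate: the word is γ·β·γ⁻¹ with γ = s1^-1 (prefix) and γ⁻¹ = s1 (suffix); strip both.
Reduced to β = s1^-1 s1^-1 s2^-1 s1^-1 s2^-1 s1^-1 s2^-1 s1^-1 s1^-1 s2^-1 on 3 strands, 10 crossings.
Both give the same β = s1^-1 s1^-1 s2^-1 s1^-1 s2^-1 s1^-1 s2^-1 s1^-1 s1^-1 s2^-1 on 3 strands, so one state sum suffices:
Braid: s1^-1 s1^-1 s2^-1 s1^-1 s2^-1 s1^-1 s2^-1 s1^-1 s1^-1 s2^-1 on 3 strands, 10 crossings.
Writhe w = (#positive) - (#negative) = 0 - 10 = -10.
Enumerate smoothing states for the bracket polynomial. There are 2^10 = 1024 states.
Each crossing splits two ways (0=vertical, 1=horizontal). The state's weight is A^(#A-smoothings - #B-smoothings) * d^(loops - 1).
Tabulate the states by total A-exponent and number of loops L (A-exp: L × count):
  A^10: L=3 ×1
  A^8: L=2 ×4, L=4 ×6
  A^6: L=1 ×4, L=3 ×30, L=5 ×11
  A^4: L=2 ×48, L=4 ×65, L=6 ×7
  A^2: L=1 ×24, L=3 ×140, L=5 ×45, L=7 ×1
  A^0: L=2 ×129, L=4 ×117, L=6 ×6
  A^-2: L=1 ×43, L=3 ×151, L=5 ×16
  A^-4: L=2 ×96, L=4 ×24
  A^-6: L=1 ×24, L=3 ×21
  A^-8: L=2 ×10
  A^-10: L=3 ×1
Each group contributes A^e * Σ count * d^(L-1):
Powers of d = -A^2 - A^-2: d^2 = A^4 + 2 + A^-4; d^3 = -A^6 - 3*A^2 - 3*A^-2 - A^-6; d^4 = A^8 + 4*A^4 + 6 + 4*A^-4 + A^-8; d^5 = -A^10 - 5*A^6 - 10*A^2 - 10*A^-2 - 5*A^-6 - A^-10; d^6 = A^12 + 6*A^8 + 15*A^4 + 20 + 15*A^-4 + 6*A^-8 + A^-12.
  A^10 * (d^2) = A^14 + 2*A^10 + A^6
  A^8 * (4*d + 6*d^3) = -6*A^14 - 22*A^10 - 22*A^6 - 6*A^2
  A^6 * (4 + 30*d^2 + 11*d^4) = 11*A^14 + 74*A^10 + 130*A^6 + 74*A^2 + 11*A^-2
  A^4 * (48*d + 65*d^3 + 7*d^5) = -7*A^14 - 100*A^10 - 313*A^6 - 313*A^2 - 100*A^-2 - 7*A^-6
  A^2 * (24 + 140*d^2 + 45*d^4 + d^6) = A^14 + 51*A^10 + 335*A^6 + 594*A^2 + 335*A^-2 + 51*A^-6 + A^-10
  A^0 * (129*d + 117*d^3 + 6*d^5) = -6*A^10 - 147*A^6 - 540*A^2 - 540*A^-2 - 147*A^-6 - 6*A^-10
  A^-2 * (43 + 151*d^2 + 16*d^4) = 16*A^6 + 215*A^2 + 441*A^-2 + 215*A^-6 + 16*A^-10
  A^-4 * (96*d + 24*d^3) = -24*A^2 - 168*A^-2 - 168*A^-6 - 24*A^-10
  A^-6 * (24 + 21*d^2) = 21*A^-2 + 66*A^-6 + 21*A^-10
  A^-8 * (10*d) = -10*A^-6 - 10*A^-10
  A^-10 * (d^2) = A^-6 + 2*A^-10 + A^-14
Summing the groups: <K> = -A^10 + A^-6 + A^-14
Normalise by the writhe: (-A^3)^(-w) = (-A^3)^(10) = A^30, so f(A) = A^30 * <K> = -A^40 + A^24 + A^16.
Substitute A = t^(-1/4), i.e. A^e → t^(-e/4): V(t) = t^-4 + t^-6 - t^-10

Answer: t^-4 + t^-6 - t^-10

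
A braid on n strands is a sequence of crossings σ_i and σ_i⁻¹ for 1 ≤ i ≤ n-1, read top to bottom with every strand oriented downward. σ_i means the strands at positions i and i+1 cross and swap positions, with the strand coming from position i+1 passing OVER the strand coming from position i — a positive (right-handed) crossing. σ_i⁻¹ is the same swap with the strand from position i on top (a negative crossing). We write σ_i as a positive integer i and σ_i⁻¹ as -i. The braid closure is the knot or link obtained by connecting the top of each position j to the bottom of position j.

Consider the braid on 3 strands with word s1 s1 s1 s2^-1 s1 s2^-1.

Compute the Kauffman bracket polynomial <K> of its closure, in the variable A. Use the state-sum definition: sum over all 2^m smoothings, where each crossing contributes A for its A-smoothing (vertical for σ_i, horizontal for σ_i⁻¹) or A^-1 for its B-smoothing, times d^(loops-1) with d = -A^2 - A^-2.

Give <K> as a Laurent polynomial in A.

A^10 - A^6 + 2*A^2 - 2*A^-2 + 2*A^-6 - 2*A^-10 + A^-14

Derivation:
Braid: s1 s1 s1 s2^-1 s1 s2^-1 on 3 strands, 6 crossings.
Writhe w = (#positive) - (#negative) = 4 - 2 = 2.
Computing the Kauffman bracket via state sum. There are 2^6 = 64 states.
For each crossing: s=0 is the vertical smoothing, s=1 horizontal. Crossing k contributes A^(sign_k * (1 - 2*s_k)); loop factor d = -A^2 - A^-2.
Tabulate the states by total A-exponent and number of loops L (A-exp: L × count):
  A^6: L=3 ×1
  A^4: L=2 ×6
  A^2: L=1 ×11, L=3 ×4
  A^0: L=2 ×19, L=4 ×1
  A^-2: L=3 ×15
  A^-4: L=4 ×6
  A^-6: L=5 ×1
Each group contributes A^e * Σ count * d^(L-1):
Powers of d = -A^2 - A^-2: d^2 = A^4 + 2 + A^-4; d^3 = -A^6 - 3*A^2 - 3*A^-2 - A^-6; d^4 = A^8 + 4*A^4 + 6 + 4*A^-4 + A^-8.
  A^6 * (d^2) = A^10 + 2*A^6 + A^2
  A^4 * (6*d) = -6*A^6 - 6*A^2
  A^2 * (11 + 4*d^2) = 4*A^6 + 19*A^2 + 4*A^-2
  A^0 * (19*d + d^3) = -A^6 - 22*A^2 - 22*A^-2 - A^-6
  A^-2 * (15*d^2) = 15*A^2 + 30*A^-2 + 15*A^-6
  A^-4 * (6*d^3) = -6*A^2 - 18*A^-2 - 18*A^-6 - 6*A^-10
  A^-6 * (d^4) = A^2 + 4*A^-2 + 6*A^-6 + 4*A^-10 + A^-14
Summing the groups: <K> = A^10 - A^6 + 2*A^2 - 2*A^-2 + 2*A^-6 - 2*A^-10 + A^-14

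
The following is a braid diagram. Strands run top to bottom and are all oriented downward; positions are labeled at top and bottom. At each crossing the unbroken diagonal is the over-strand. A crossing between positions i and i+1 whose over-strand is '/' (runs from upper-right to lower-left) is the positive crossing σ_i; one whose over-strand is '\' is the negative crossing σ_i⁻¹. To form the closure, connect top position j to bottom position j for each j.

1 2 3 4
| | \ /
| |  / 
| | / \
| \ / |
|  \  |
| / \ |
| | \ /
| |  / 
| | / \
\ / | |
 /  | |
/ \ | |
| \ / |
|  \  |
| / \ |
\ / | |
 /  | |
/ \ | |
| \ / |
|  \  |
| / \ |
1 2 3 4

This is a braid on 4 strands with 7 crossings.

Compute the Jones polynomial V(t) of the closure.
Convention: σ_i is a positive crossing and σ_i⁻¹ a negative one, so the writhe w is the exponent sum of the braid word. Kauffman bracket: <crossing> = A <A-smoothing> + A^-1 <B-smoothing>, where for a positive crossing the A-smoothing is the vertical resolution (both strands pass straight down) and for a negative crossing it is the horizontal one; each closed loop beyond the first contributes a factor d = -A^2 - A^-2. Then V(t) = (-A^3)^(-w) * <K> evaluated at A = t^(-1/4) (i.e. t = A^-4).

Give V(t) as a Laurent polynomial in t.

t^4 - 2*t^3 + 3*t^2 - 4*t + 4 - 3*t^-1 + 3*t^-2 - t^-3

Derivation:
Reading the diagram top to bottom ('/'-over between positions i,i+1 = s_i, '\'-over = s_i^-1): braid word = s3 s2^-1 s3 s1 s2^-1 s1 s2^-1.
Braid: s3 s2^-1 s3 s1 s2^-1 s1 s2^-1 on 4 strands, 7 crossings.
Writhe w = (#positive) - (#negative) = 4 - 3 = 1.
State-sum expansion of <K>. There are 2^7 = 128 states.
For each crossing: s=0 is the vertical smoothing, s=1 horizontal. Crossing k contributes A^(sign_k * (1 - 2*s_k)); loop factor d = -A^2 - A^-2.
Tabulate the states by total A-exponent and number of loops L (A-exp: L × count):
  A^7: L=5 ×1
  A^5: L=4 ×7
  A^3: L=3 ×21
  A^1: L=2 ×32, L=4 ×3
  A^-1: L=1 ×21, L=3 ×14
  A^-3: L=2 ×19, L=4 ×2
  A^-5: L=3 ×7
  A^-7: L=4 ×1
Each group contributes A^e * Σ count * d^(L-1):
Powers of d = -A^2 - A^-2: d^2 = A^4 + 2 + A^-4; d^3 = -A^6 - 3*A^2 - 3*A^-2 - A^-6; d^4 = A^8 + 4*A^4 + 6 + 4*A^-4 + A^-8.
  A^7 * (d^4) = A^15 + 4*A^11 + 6*A^7 + 4*A^3 + A^-1
  A^5 * (7*d^3) = -7*A^11 - 21*A^7 - 21*A^3 - 7*A^-1
  A^3 * (21*d^2) = 21*A^7 + 42*A^3 + 21*A^-1
  A^1 * (32*d + 3*d^3) = -3*A^7 - 41*A^3 - 41*A^-1 - 3*A^-5
  A^-1 * (21 + 14*d^2) = 14*A^3 + 49*A^-1 + 14*A^-5
  A^-3 * (19*d + 2*d^3) = -2*A^3 - 25*A^-1 - 25*A^-5 - 2*A^-9
  A^-5 * (7*d^2) = 7*A^-1 + 14*A^-5 + 7*A^-9
  A^-7 * (d^3) = -A^-1 - 3*A^-5 - 3*A^-9 - A^-13
Summing the groups: <K> = A^15 - 3*A^11 + 3*A^7 - 4*A^3 + 4*A^-1 - 3*A^-5 + 2*A^-9 - A^-13
Normalise by the writhe: (-A^3)^(-w) = (-A^3)^(-1) = -A^-3, so f(A) = -A^-3 * <K> = -A^12 + 3*A^8 - 3*A^4 + 4 - 4*A^-4 + 3*A^-8 - 2*A^-12 + A^-16.
Substitute A = t^(-1/4), i.e. A^e → t^(-e/4): V(t) = t^4 - 2*t^3 + 3*t^2 - 4*t + 4 - 3*t^-1 + 3*t^-2 - t^-3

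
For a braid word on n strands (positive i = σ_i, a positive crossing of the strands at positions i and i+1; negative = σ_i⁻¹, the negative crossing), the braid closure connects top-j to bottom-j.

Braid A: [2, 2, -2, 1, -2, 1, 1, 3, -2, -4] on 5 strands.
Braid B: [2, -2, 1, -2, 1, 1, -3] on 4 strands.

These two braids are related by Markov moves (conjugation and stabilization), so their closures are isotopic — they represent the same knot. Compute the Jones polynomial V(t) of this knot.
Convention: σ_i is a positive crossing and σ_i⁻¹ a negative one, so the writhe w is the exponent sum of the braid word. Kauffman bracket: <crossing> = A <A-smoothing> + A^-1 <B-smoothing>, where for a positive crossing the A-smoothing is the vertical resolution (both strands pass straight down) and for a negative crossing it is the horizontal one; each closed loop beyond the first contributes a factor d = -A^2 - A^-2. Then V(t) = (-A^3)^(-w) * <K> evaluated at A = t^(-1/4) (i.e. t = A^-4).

Markov-equivalent braids have isotopic closures, hence identical knot invariants. Strip the Markov moves from each word to reach a common short braid β, then compute V(t) once on β.
Braid A: s2 s2 s2^-1 s1 s2^-1 s1 s1 s3 s2^-1 s4^-1 on 5 strands reduces by inverse Markov moves (closure unchanged at each step):
  Destabilize: the word has the form β·s4^-1 where s4^-1 occurs only as the final letter (β ∈ B_4); drop it and the last strand → 4 strands.
  Deconjugate: the word is γ·β·γ⁻¹ with γ = s2 (prefix) and γ⁻¹ = s2^-1 (suffix); strip both.
  Destabilize: the word has the form β·s3 where s3 occurs only as the final letter (β ∈ B_3); drop it and the last strand → 3 strands.
Reduced to β = s2 s2^-1 s1 s2^-1 s1 s1 on 3 strands, 6 crossings.
Braid B: s2 s2^-1 s1 s2^-1 s1 s1 s3^-1 on 4 strands reduces by inverse Markov moves (closure unchanged at each step):
  Destabilize: the word has the form β·s3^-1 where s3^-1 occurs only as the final letter (β ∈ B_3); drop it and the last strand → 3 strands.
Reduced to β = s2 s2^-1 s1 s2^-1 s1 s1 on 3 strands, 6 crossings.
Both give the same β = s2 s2^-1 s1 s2^-1 s1 s1 on 3 strands, so one state sum suffices:
First cancel adjacent σ_i σ_i⁻¹ pairs (Reidemeister II — same braid, same closure): s2 s2^-1 s1 s2^-1 s1 s1 → s1 s2^-1 s1 s1.
Braid: s1 s2^-1 s1 s1 on 3 strands, 4 crossings.
Writhe w = (#positive) - (#negative) = 3 - 1 = 2.
Enumerate smoothing states for the bracket polynomial. There are 2^4 = 16 states.
Each crossing splits two ways (0=vertical, 1=horizontal). The state's weight is A^(#A-smoothings - #B-smoothings) * d^(loops - 1).
  state 0000: A-exp=+2, loops=3, term = A^2 * d^2
  state 0001: A-exp=+0, loops=2, term = A^0 * d^1
  state 0010: A-exp=+0, loops=2, term = A^0 * d^1
  state 0011: A-exp=-2, loops=3, term = A^-2 * d^2
  state 0100: A-exp=+4, loops=2, term = A^4 * d^1
  state 0101: A-exp=+2, loops=1, term = A^2 * d^0
  state 0110: A-exp=+2, loops=1, term = A^2 * d^0
  state 0111: A-exp=+0, loops=2, term = A^0 * d^1
  state 1000: A-exp=+0, loops=2, term = A^0 * d^1
  state 1001: A-exp=-2, loops=3, term = A^-2 * d^2
  state 1010: A-exp=-2, loops=3, term = A^-2 * d^2
  state 1011: A-exp=-4, loops=4, term = A^-4 * d^3
  state 1100: A-exp=+2, loops=1, term = A^2 * d^0
  state 1101: A-exp=+0, loops=2, term = A^0 * d^1
  state 1110: A-exp=+0, loops=2, term = A^0 * d^1
  state 1111: A-exp=-2, loops=3, term = A^-2 * d^2
Collect the terms by A-exponent (count of states per loop number):
Powers of d = -A^2 - A^-2: d^2 = A^4 + 2 + A^-4; d^3 = -A^6 - 3*A^2 - 3*A^-2 - A^-6.
  A^4 * (d) = -A^6 - A^2
  A^2 * (3 + d^2) = A^6 + 5*A^2 + A^-2
  A^0 * (6*d) = -6*A^2 - 6*A^-2
  A^-2 * (4*d^2) = 4*A^2 + 8*A^-2 + 4*A^-6
  A^-4 * (d^3) = -A^2 - 3*A^-2 - 3*A^-6 - A^-10
Summing the groups: <K> = A^2 + A^-6 - A^-10
Normalise by the writhe: (-A^3)^(-w) = (-A^3)^(-2) = A^-6, so f(A) = A^-6 * <K> = A^-4 + A^-12 - A^-16.
Substitute A = t^(-1/4), i.e. A^e → t^(-e/4): V(t) = -t^4 + t^3 + t

Answer: -t^4 + t^3 + t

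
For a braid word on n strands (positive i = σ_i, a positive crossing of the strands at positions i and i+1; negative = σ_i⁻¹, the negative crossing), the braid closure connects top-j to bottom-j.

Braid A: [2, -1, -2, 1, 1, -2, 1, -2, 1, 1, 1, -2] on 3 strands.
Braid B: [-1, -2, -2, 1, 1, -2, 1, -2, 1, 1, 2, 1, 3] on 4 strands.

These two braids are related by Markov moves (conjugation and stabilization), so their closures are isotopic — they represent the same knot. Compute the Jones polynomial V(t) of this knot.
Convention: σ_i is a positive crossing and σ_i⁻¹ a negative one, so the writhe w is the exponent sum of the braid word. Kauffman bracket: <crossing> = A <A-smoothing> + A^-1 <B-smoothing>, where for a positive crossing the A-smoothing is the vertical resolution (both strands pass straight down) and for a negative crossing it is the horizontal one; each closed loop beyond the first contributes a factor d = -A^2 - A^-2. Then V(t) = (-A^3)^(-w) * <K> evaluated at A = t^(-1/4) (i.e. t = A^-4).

-t^6 + 3*t^5 - 5*t^4 + 6*t^3 - 6*t^2 + 6*t - 4 + 3*t^-1 - t^-2

Derivation:
Markov-equivalent braids have isotopic closures, hence identical knot invariants. Strip the Markov moves from each word to reach a common short braid β, then compute V(t) once on β.
Braid A: s2 s1^-1 s2^-1 s1 s1 s2^-1 s1 s2^-1 s1 s1 s1 s2^-1 on 3 strands reduces by inverse Markov moves (closure unchanged at each step):
  Deconjugate: the word is γ·β·γ⁻¹ with γ = s2 s1^-1 (prefix) and γ⁻¹ = s1 s2^-1 (suffix); strip both.
Reduced to β = s2^-1 s1 s1 s2^-1 s1 s2^-1 s1 s1 on 3 strands, 8 crossings.
Braid B: s1^-1 s2^-1 s2^-1 s1 s1 s2^-1 s1 s2^-1 s1 s1 s2 s1 s3 on 4 strands reduces by inverse Markov moves (closure unchanged at each step):
  Destabilize: the word has the form β·s3 where s3 occurs only as the final letter (β ∈ B_3); drop it and the last strand → 3 strands.
  Deconjugate: the word is γ·β·γ⁻¹ with γ = s1^-1 s2^-1 (prefix) and γ⁻¹ = s2 s1 (suffix); strip both.
Reduced to β = s2^-1 s1 s1 s2^-1 s1 s2^-1 s1 s1 on 3 strands, 8 crossings.
Both give the same β = s2^-1 s1 s1 s2^-1 s1 s2^-1 s1 s1 on 3 strands, so one state sum suffices:
Braid: s2^-1 s1 s1 s2^-1 s1 s2^-1 s1 s1 on 3 strands, 8 crossings.
Writhe w = (#positive) - (#negative) = 5 - 3 = 2.
Computing the Kauffman bracket via state sum. There are 2^8 = 256 states.
Smooth each crossing (0=||, 1=⌣⌢); contribution A^(Σ sign_k(1-2s_k)) * d^(L-1).
Tabulate the states by total A-exponent and number of loops L (A-exp: L × count):
  A^8: L=4 ×1
  A^6: L=3 ×8
  A^4: L=2 ×26, L=4 ×2
  A^2: L=1 ×35, L=3 ×21
  A^0: L=2 ×63, L=4 ×7
  A^-2: L=3 ×55, L=5 ×1
  A^-4: L=4 ×28
  A^-6: L=5 ×8
  A^-8: L=6 ×1
Each group contributes A^e * Σ count * d^(L-1):
Powers of d = -A^2 - A^-2: d^2 = A^4 + 2 + A^-4; d^3 = -A^6 - 3*A^2 - 3*A^-2 - A^-6; d^4 = A^8 + 4*A^4 + 6 + 4*A^-4 + A^-8; d^5 = -A^10 - 5*A^6 - 10*A^2 - 10*A^-2 - 5*A^-6 - A^-10.
  A^8 * (d^3) = -A^14 - 3*A^10 - 3*A^6 - A^2
  A^6 * (8*d^2) = 8*A^10 + 16*A^6 + 8*A^2
  A^4 * (26*d + 2*d^3) = -2*A^10 - 32*A^6 - 32*A^2 - 2*A^-2
  A^2 * (35 + 21*d^2) = 21*A^6 + 77*A^2 + 21*A^-2
  A^0 * (63*d + 7*d^3) = -7*A^6 - 84*A^2 - 84*A^-2 - 7*A^-6
  A^-2 * (55*d^2 + d^4) = A^6 + 59*A^2 + 116*A^-2 + 59*A^-6 + A^-10
  A^-4 * (28*d^3) = -28*A^2 - 84*A^-2 - 84*A^-6 - 28*A^-10
  A^-6 * (8*d^4) = 8*A^2 + 32*A^-2 + 48*A^-6 + 32*A^-10 + 8*A^-14
  A^-8 * (d^5) = -A^2 - 5*A^-2 - 10*A^-6 - 10*A^-10 - 5*A^-14 - A^-18
Summing the groups: <K> = -A^14 + 3*A^10 - 4*A^6 + 6*A^2 - 6*A^-2 + 6*A^-6 - 5*A^-10 + 3*A^-14 - A^-18
Normalise by the writhe: (-A^3)^(-w) = (-A^3)^(-2) = A^-6, so f(A) = A^-6 * <K> = -A^8 + 3*A^4 - 4 + 6*A^-4 - 6*A^-8 + 6*A^-12 - 5*A^-16 + 3*A^-20 - A^-24.
Substitute A = t^(-1/4), i.e. A^e → t^(-e/4): V(t) = -t^6 + 3*t^5 - 5*t^4 + 6*t^3 - 6*t^2 + 6*t - 4 + 3*t^-1 - t^-2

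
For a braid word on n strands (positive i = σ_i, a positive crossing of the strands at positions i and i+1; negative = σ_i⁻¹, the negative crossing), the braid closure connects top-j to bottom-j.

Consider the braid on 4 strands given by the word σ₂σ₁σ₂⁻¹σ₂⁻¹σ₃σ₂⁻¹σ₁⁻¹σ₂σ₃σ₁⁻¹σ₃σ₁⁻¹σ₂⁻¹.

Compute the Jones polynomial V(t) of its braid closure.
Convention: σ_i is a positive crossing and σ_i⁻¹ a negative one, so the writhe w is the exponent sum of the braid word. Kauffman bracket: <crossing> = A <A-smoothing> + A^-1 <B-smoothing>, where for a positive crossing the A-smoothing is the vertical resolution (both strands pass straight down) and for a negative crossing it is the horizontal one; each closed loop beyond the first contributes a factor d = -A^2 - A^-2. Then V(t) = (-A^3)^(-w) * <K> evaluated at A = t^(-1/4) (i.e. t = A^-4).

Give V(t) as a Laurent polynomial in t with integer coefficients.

The presented braid s2 s1 s2^-1 s2^-1 s3 s2^-1 s1^-1 s2 s3 s1^-1 s3 s1^-1 s2^-1 on 4 strands reduces by inverse Markov moves (closure unchanged at each step):
  Deconjugate: the word is γ·β·γ⁻¹ with γ = s2 (prefix) and γ⁻¹ = s2^-1 (suffix); strip both.
  Deconjugate: the word is γ·β·γ⁻¹ with γ = s1 (prefix) and γ⁻¹ = s1^-1 (suffix); strip both.
Reduced to β = s2^-1 s2^-1 s3 s2^-1 s1^-1 s2 s3 s1^-1 s3 on 4 strands, 9 crossings.
Compute on β:
Braid: s2^-1 s2^-1 s3 s2^-1 s1^-1 s2 s3 s1^-1 s3 on 4 strands, 9 crossings.
Writhe w = (#positive) - (#negative) = 4 - 5 = -1.
Enumerate smoothing states for the bracket polynomial. There are 2^9 = 512 states.
Smooth each crossing (0=||, 1=⌣⌢); contribution A^(Σ sign_k(1-2s_k)) * d^(L-1).
Tabulate the states by total A-exponent and number of loops L (A-exp: L × count):
  A^9: L=5 ×1
  A^7: L=4 ×9
  A^5: L=3 ×32, L=5 ×4
  A^3: L=2 ×55, L=4 ×28, L=6 ×1
  A^1: L=1 ×39, L=3 ×77, L=5 ×10
  A^-1: L=2 ×87, L=4 ×38, L=6 ×1
  A^-3: L=1 ×14, L=3 ×64, L=5 ×6
  A^-5: L=2 ×17, L=4 ×19
  A^-7: L=3 ×7, L=5 ×2
  A^-9: L=4 ×1
Each group contributes A^e * Σ count * d^(L-1):
Powers of d = -A^2 - A^-2: d^2 = A^4 + 2 + A^-4; d^3 = -A^6 - 3*A^2 - 3*A^-2 - A^-6; d^4 = A^8 + 4*A^4 + 6 + 4*A^-4 + A^-8; d^5 = -A^10 - 5*A^6 - 10*A^2 - 10*A^-2 - 5*A^-6 - A^-10.
  A^9 * (d^4) = A^17 + 4*A^13 + 6*A^9 + 4*A^5 + A
  A^7 * (9*d^3) = -9*A^13 - 27*A^9 - 27*A^5 - 9*A
  A^5 * (32*d^2 + 4*d^4) = 4*A^13 + 48*A^9 + 88*A^5 + 48*A + 4*A^-3
  A^3 * (55*d + 28*d^3 + d^5) = -A^13 - 33*A^9 - 149*A^5 - 149*A - 33*A^-3 - A^-7
  A^1 * (39 + 77*d^2 + 10*d^4) = 10*A^9 + 117*A^5 + 253*A + 117*A^-3 + 10*A^-7
  A^-1 * (87*d + 38*d^3 + d^5) = -A^9 - 43*A^5 - 211*A - 211*A^-3 - 43*A^-7 - A^-11
  A^-3 * (14 + 64*d^2 + 6*d^4) = 6*A^5 + 88*A + 178*A^-3 + 88*A^-7 + 6*A^-11
  A^-5 * (17*d + 19*d^3) = -19*A - 74*A^-3 - 74*A^-7 - 19*A^-11
  A^-7 * (7*d^2 + 2*d^4) = 2*A + 15*A^-3 + 26*A^-7 + 15*A^-11 + 2*A^-15
  A^-9 * (d^3) = -A^-3 - 3*A^-7 - 3*A^-11 - A^-15
Summing the groups: <K> = A^17 - 2*A^13 + 3*A^9 - 4*A^5 + 4*A - 5*A^-3 + 3*A^-7 - 2*A^-11 + A^-15
Normalise by the writhe: (-A^3)^(-w) = (-A^3)^(1) = -A^3, so f(A) = -A^3 * <K> = -A^20 + 2*A^16 - 3*A^12 + 4*A^8 - 4*A^4 + 5 - 3*A^-4 + 2*A^-8 - A^-12.
Substitute A = t^(-1/4), i.e. A^e → t^(-e/4): V(t) = -t^3 + 2*t^2 - 3*t + 5 - 4*t^-1 + 4*t^-2 - 3*t^-3 + 2*t^-4 - t^-5

Answer: -t^3 + 2*t^2 - 3*t + 5 - 4*t^-1 + 4*t^-2 - 3*t^-3 + 2*t^-4 - t^-5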